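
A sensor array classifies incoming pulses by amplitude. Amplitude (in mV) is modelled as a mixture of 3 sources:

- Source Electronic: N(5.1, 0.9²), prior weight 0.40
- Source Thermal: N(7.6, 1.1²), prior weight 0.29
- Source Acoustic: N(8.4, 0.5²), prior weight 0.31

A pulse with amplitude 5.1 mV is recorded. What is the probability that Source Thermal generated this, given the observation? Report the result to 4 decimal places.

The responsibility of component k is w_k f_k(x) divided by Σ_j w_j f_j(x).
Evaluate each component's likelihood at the observed value:
  L_Electronic = 0.443269
  L_Thermal = 0.0274087
  L_Acoustic = 2.77336e-10
Weight by the priors:
  w_Electronic·L_Electronic = 0.40 × 0.443269 = 0.177308
  w_Thermal·L_Thermal = 0.29 × 0.0274087 = 0.00794853
  w_Acoustic·L_Acoustic = 0.31 × 2.77336e-10 = 8.59742e-11
Evidence: 0.177308 + 0.00794853 + 8.59742e-11 = 0.185256
P(Source Thermal | data) = 0.00794853 / 0.185256 ≈ 0.0429

0.0429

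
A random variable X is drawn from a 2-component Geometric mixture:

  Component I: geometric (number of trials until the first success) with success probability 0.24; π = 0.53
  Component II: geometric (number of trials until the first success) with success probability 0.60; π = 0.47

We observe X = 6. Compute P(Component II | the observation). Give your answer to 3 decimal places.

P(component k | x) = π_k·f_k(x) / marginal(x), where marginal(x) = Σ_j π_j·f_j(x).
Evaluate each component's likelihood at the observed value:
  L_I = 0.0608526
  L_II = 0.006144
Weight by the priors:
  π_I·L_I = 0.53 × 0.0608526 = 0.0322519
  π_II·L_II = 0.47 × 0.006144 = 0.00288768
Evidence: 0.0322519 + 0.00288768 = 0.0351396
P(Component II | data) ≈ 0.082

0.082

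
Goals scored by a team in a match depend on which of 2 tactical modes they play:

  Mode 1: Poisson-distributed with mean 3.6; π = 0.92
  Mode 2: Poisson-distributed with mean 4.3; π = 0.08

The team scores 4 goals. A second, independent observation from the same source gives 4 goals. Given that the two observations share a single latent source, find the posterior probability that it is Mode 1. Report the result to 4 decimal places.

P(component k | x) = w_k·f_k(x) / marginal(x), where marginal(x) = Σ_j w_j·f_j(x).
Since both observations come from the same component, the likelihood for component k is f_k(x₁)·f_k(x₂).
  L_1 = [0.191222] × [0.191222] = 0.036566
  L_2 = [0.193284] × [0.193284] = 0.0373588
Multiply by the mixture weights:
  w_1·L_1 = 0.92 × 0.036566 = 0.0336407
  w_2·L_2 = 0.08 × 0.0373588 = 0.0029887
Sum: 0.0336407 + 0.0029887 = 0.0366294
P(Mode 1 | x₁, x₂) = 0.0336407 / 0.0366294 ≈ 0.9184

0.9184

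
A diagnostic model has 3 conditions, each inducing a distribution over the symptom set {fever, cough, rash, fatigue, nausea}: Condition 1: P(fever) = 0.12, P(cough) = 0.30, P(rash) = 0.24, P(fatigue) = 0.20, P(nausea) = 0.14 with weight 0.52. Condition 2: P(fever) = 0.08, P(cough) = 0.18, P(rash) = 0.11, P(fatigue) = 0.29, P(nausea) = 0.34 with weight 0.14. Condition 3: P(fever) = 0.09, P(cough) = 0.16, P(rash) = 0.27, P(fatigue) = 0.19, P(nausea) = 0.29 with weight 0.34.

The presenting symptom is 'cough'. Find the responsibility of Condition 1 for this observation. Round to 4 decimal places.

By Bayes' theorem, P(k | x) = P(Z=k) f_k(x) / Σ_j P(Z=j) f_j(x).
Component likelihoods at x = 'cough':
  f_1 = P(cough | comp) = 0.30
  f_2 = P(cough | comp) = 0.18
  f_3 = P(cough | comp) = 0.16
Unnormalised posteriors:
  P(Z=1)·f_1 = 0.52 × 0.3 = 0.156
  P(Z=2)·f_2 = 0.14 × 0.18 = 0.0252
  P(Z=3)·f_3 = 0.34 × 0.16 = 0.0544
Marginal: 0.156 + 0.0252 + 0.0544 = 0.2356
P(Condition 1 | the observation) = 0.156 / 0.2356 ≈ 0.6621

0.6621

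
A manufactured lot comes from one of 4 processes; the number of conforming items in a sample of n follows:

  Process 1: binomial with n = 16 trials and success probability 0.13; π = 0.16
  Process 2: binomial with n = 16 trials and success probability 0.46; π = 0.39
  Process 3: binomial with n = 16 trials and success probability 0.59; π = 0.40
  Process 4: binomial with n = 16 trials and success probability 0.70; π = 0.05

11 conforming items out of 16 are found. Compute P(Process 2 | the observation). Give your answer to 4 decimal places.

The responsibility of component k is π_k f_k(x) divided by Σ_j π_j f_j(x).
Evaluate each component's likelihood at the observed value:
  f_1 = 3.90172e-07
  f_2 = 0.039137
  f_3 = 0.152607
  f_4 = 0.209878
Prior × likelihood for each component:
  π_1·f_1 = 0.16 × 3.90172e-07 = 6.24275e-08
  π_2·f_2 = 0.39 × 0.039137 = 0.0152634
  π_3·f_3 = 0.40 × 0.152607 = 0.0610427
  π_4·f_4 = 0.05 × 0.209878 = 0.0104939
Denominator: 6.24275e-08 + 0.0152634 + 0.0610427 + 0.0104939 = 0.0868001
P(Process 2 | the observation) = 0.0152634 / 0.0868001 ≈ 0.1758

0.1758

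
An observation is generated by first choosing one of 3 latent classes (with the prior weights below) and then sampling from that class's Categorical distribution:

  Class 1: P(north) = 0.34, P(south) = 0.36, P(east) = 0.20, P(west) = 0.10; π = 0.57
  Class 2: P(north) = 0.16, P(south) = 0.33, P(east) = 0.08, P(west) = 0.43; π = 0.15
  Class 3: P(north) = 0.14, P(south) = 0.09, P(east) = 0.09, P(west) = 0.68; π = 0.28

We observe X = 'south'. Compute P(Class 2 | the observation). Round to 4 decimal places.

0.1768

By Bayes' theorem, P(k | x) = w_k f_k(x) / Σ_j w_j f_j(x).
Evaluate each component's likelihood at the observed value:
  p_1 = 0.36
  p_2 = 0.33
  p_3 = 0.09
Multiply by the mixture weights:
  w_1·p_1 = 0.57 × 0.36 = 0.2052
  w_2·p_2 = 0.15 × 0.33 = 0.0495
  w_3·p_3 = 0.28 × 0.09 = 0.0252
Sum: 0.2052 + 0.0495 + 0.0252 = 0.2799
P(Class 2 | the observation) ≈ 0.1768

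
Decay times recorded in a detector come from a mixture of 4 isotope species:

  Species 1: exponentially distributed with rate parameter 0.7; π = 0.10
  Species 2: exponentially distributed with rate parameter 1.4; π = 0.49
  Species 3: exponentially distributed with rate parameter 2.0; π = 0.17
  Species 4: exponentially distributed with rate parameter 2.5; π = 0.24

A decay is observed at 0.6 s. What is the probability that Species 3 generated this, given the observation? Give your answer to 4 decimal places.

By Bayes' theorem, P(k | x) = w_k f_k(x) / Σ_j w_j f_j(x).
Exponential densities:
  L_1 = 0.459933
  L_2 = 0.604395
  L_3 = 0.602388
  L_4 = 0.557825
Prior × likelihood for each component:
  w_1·L_1 = 0.10 × 0.459933 = 0.0459933
  w_2·L_2 = 0.49 × 0.604395 = 0.296153
  w_3·L_3 = 0.17 × 0.602388 = 0.102406
  w_4·L_4 = 0.24 × 0.557825 = 0.133878
Sum: 0.0459933 + 0.296153 + 0.102406 + 0.133878 = 0.578431
P(Species 3 | data) = 0.102406 / 0.578431 ≈ 0.1770

0.1770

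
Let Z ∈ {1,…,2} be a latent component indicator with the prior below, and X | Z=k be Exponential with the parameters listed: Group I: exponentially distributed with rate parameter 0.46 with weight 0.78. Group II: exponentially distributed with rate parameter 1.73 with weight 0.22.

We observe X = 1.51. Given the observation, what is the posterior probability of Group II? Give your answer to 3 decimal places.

Posterior ∝ prior × likelihood, so P(k | x) ∝ w_k f_k(x); normalise over all components.
Evaluate each component's likelihood at the observed value:
  f_I = 0.229666
  f_II = 0.126923
Prior × likelihood for each component:
  w_I·f_I = 0.78 × 0.229666 = 0.17914
  w_II·f_II = 0.22 × 0.126923 = 0.027923
Denominator: 0.17914 + 0.027923 = 0.207063
Responsibility of Group II: 0.027923 / 0.207063 ≈ 0.135

0.135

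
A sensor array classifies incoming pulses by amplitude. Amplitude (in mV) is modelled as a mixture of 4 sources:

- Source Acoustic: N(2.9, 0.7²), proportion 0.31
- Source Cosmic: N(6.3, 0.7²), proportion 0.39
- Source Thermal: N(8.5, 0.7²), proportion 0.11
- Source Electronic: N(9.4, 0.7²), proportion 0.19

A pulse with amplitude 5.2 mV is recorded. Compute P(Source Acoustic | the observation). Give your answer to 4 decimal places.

0.0122

Apply Bayes' rule: the posterior for each component is proportional to its prior times its likelihood at x.
Component likelihoods at x = 5.2 mV:
  f_Acoustic = (1/(0.7·√(2π)))·exp(−(5.2−2.9)²/(2·0.7²)) = 0.569918·exp(-5.39796) = 0.00257934
  f_Cosmic = (1/(0.7·√(2π)))·exp(−(5.2−6.3)²/(2·0.7²)) = 0.569918·exp(-1.23469) = 0.165803
  f_Thermal = (1/(0.7·√(2π)))·exp(−(5.2−8.5)²/(2·0.7²)) = 0.569918·exp(-11.11224) = 8.50796e-06
  f_Electronic = (1/(0.7·√(2π)))·exp(−(5.2−9.4)²/(2·0.7²)) = 0.569918·exp(-18.00000) = 8.67983e-09
Multiply by the mixture weights:
  P(Z=Acoustic)·f_Acoustic = 0.31 × 0.00257934 = 0.000799595
  P(Z=Cosmic)·f_Cosmic = 0.39 × 0.165803 = 0.064663
  P(Z=Thermal)·f_Thermal = 0.11 × 8.50796e-06 = 9.35875e-07
  P(Z=Electronic)·f_Electronic = 0.19 × 8.67983e-09 = 1.64917e-09
Normaliser: 0.000799595 + 0.064663 + 9.35875e-07 + 1.64917e-09 = 0.0654635
P(Source Acoustic | the observation) = 0.000799595 / 0.0654635 ≈ 0.0122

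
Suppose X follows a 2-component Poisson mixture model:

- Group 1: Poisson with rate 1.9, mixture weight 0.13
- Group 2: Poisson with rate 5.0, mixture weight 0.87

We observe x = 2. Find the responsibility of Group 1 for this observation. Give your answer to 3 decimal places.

P(component k | x) = P(Z=k)·f_k(x) / marginal(x), where marginal(x) = Σ_j P(Z=j)·f_j(x).
Component likelihoods at x = 2:
  p_1 = e^(−1.9)·1.9^2/2! = 0.269971
  p_2 = e^(−5.0)·5.0^2/2! = 0.0842243
Unnormalised posteriors:
  P(Z=1)·p_1 = 0.13 × 0.269971 = 0.0350963
  P(Z=2)·p_2 = 0.87 × 0.0842243 = 0.0732752
Evidence: 0.0350963 + 0.0732752 = 0.108371
P(Group 1 | the observation) = 0.0350963 / 0.108371 ≈ 0.324

0.324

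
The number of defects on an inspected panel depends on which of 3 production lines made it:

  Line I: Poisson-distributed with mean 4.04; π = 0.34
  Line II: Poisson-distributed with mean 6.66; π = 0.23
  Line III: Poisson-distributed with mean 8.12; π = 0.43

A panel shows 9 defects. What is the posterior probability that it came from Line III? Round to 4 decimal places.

By Bayes' theorem, P(k | x) = P(Z=k) f_k(x) / Σ_j P(Z=j) f_j(x).
Evaluate each component's likelihood at the observed value:
  L_I = 0.0139034
  L_II = 0.0910131
  L_III = 0.125826
Weight by the priors:
  P(Z=I)·L_I = 0.34 × 0.0139034 = 0.00472714
  P(Z=II)·L_II = 0.23 × 0.0910131 = 0.020933
  P(Z=III)·L_III = 0.43 × 0.125826 = 0.0541051
Normaliser: 0.00472714 + 0.020933 + 0.0541051 = 0.0797653
P(Line III | data) = 0.0541051 / 0.0797653 ≈ 0.6783

0.6783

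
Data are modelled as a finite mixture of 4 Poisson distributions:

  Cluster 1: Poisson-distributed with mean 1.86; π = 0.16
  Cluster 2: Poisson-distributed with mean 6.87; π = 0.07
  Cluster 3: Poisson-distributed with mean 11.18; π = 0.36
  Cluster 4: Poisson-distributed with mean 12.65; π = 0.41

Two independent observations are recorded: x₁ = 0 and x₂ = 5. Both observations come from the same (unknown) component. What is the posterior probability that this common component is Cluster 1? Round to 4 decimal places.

0.9866

By Bayes' theorem, P(k | x) = w_k f_k(x) / Σ_j w_j f_j(x).
Since both observations come from the same component, the likelihood for component k is f_k(x₁)·f_k(x₂).
  p_1 = [0.155673] × [0.0288799] = 0.00449581
  p_2 = [0.00103848] × [0.132434] = 0.00013753
  p_3 = [1.39504e-05] × [0.0203056] = 2.83272e-07
  p_4 = [3.20756e-06] × [0.00865857] = 2.77729e-08
Multiply by the mixture weights:
  w_1·p_1 = 0.16 × 0.00449581 = 0.00071933
  w_2·p_2 = 0.07 × 0.00013753 = 9.62707e-06
  w_3·p_3 = 0.36 × 2.83272e-07 = 1.01978e-07
  w_4·p_4 = 0.41 × 2.77729e-08 = 1.13869e-08
Marginal: 0.00071933 + 9.62707e-06 + 1.01978e-07 + 1.13869e-08 = 0.00072907
P(Cluster 1 | data) = 0.00071933 / 0.00072907 ≈ 0.9866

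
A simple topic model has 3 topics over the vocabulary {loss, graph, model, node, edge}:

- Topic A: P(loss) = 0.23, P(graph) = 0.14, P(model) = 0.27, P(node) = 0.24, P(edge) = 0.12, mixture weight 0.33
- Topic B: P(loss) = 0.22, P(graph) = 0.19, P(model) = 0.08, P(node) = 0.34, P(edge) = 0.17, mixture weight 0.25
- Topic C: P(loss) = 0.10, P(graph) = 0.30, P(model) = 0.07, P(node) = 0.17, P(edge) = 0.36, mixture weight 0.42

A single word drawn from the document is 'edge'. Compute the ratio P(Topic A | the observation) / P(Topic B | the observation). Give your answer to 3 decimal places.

The posterior odds equal the prior odds times the likelihood ratio: (π_i/π_j)·(f_i(x)/f_j(x)).
Categorical probabilities:
  p_A = 0.12
  p_B = 0.17
  p_C = 0.36
Odds = (0.33/0.25) × (0.12/0.17) = 1.32 × 0.705882 ≈ 0.932

0.932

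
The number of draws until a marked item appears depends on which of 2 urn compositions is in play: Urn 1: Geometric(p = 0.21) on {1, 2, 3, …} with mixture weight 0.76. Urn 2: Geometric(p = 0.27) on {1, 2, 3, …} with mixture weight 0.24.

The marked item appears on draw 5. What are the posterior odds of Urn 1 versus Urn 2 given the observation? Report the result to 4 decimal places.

Posterior odds = (w_i f_i(x)) / (w_j f_j(x)); the normalising sum cancels.
Component likelihoods at x = 5:
  p_1 = 0.0817952
  p_2 = 0.0766753
Posterior odds = (w_1·p_1) / (w_2·p_2) = (0.76·0.0817952) / (0.24·0.0766753) = 0.0621643 / 0.0184021 ≈ 3.3781

3.3781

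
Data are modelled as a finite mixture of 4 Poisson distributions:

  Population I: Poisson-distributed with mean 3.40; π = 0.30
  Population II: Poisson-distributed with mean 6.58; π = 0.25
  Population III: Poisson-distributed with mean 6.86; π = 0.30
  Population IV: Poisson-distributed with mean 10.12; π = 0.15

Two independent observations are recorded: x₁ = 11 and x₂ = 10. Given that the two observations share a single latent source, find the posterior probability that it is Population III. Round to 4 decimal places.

0.2382

Apply Bayes' rule: the posterior for each component is proportional to its prior times its likelihood at x.
Since both observations come from the same component, the likelihood for component k is f_k(x₁)·f_k(x₂).
  L_I = [0.000586828] × [0.00189856] = 1.11413e-06
  L_II = [0.0348074] × [0.0581886] = 0.00202539
  L_III = [0.0416054] × [0.0667142] = 0.00277567
  L_IV = [0.115019] × [0.125021] = 0.0143798
Prior × likelihood for each component:
  w_I·L_I = 0.30 × 1.11413e-06 = 3.34239e-07
  w_II·L_II = 0.25 × 0.00202539 = 0.000506349
  w_III·L_III = 0.30 × 0.00277567 = 0.0008327
  w_IV·L_IV = 0.15 × 0.0143798 = 0.00215696
Evidence: 3.34239e-07 + 0.000506349 + 0.0008327 + 0.00215696 = 0.00349635
So the posterior for Population III is 0.0008327 / 0.00349635 ≈ 0.2382.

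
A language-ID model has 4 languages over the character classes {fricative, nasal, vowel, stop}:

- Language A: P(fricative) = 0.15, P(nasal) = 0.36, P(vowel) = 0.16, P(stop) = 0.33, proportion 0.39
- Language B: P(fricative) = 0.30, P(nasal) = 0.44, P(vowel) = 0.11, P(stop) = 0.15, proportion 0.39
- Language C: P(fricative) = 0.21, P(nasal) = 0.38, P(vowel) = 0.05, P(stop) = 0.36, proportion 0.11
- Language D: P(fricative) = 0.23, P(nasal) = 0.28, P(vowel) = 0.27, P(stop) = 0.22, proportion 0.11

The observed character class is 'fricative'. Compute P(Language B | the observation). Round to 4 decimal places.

Posterior ∝ prior × likelihood, so P(k | x) ∝ P(Z=k) f_k(x); normalise over all components.
Categorical probabilities:
  L_A = P(fricative | comp) = 0.15
  L_B = P(fricative | comp) = 0.30
  L_C = P(fricative | comp) = 0.21
  L_D = P(fricative | comp) = 0.23
Weight by the priors:
  P(Z=A)·L_A = 0.39 × 0.15 = 0.0585
  P(Z=B)·L_B = 0.39 × 0.3 = 0.117
  P(Z=C)·L_C = 0.11 × 0.21 = 0.0231
  P(Z=D)·L_D = 0.11 × 0.23 = 0.0253
Normaliser: 0.0585 + 0.117 + 0.0231 + 0.0253 = 0.2239
P(Language B | data) = 0.117 / 0.2239 ≈ 0.5226

0.5226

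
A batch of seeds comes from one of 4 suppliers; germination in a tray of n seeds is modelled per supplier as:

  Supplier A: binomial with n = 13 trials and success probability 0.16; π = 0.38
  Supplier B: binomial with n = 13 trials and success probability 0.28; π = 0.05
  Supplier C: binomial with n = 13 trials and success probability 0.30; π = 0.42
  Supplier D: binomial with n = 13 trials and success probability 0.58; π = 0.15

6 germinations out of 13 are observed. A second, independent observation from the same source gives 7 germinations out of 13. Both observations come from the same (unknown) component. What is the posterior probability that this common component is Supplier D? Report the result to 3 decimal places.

0.696

Apply Bayes' rule: the posterior for each component is proportional to its prior times its likelihood at x.
Since both observations come from the same component, the likelihood for component k is f_k(x₁)·f_k(x₂).
  L_A = [0.00849556] × [0.0016182] = 1.37475e-05
  L_B = [0.0829455] × [0.0322566] = 0.00267554
  L_C = [0.103022] × [0.0441524] = 0.00454868
  L_D = [0.150602] × [0.207974] = 0.0313213
Prior × likelihood for each component:
  P(Z=A)·L_A = 0.38 × 1.37475e-05 = 5.22407e-06
  P(Z=B)·L_B = 0.05 × 0.00267554 = 0.000133777
  P(Z=C)·L_C = 0.42 × 0.00454868 = 0.00191045
  P(Z=D)·L_D = 0.15 × 0.0313213 = 0.00469819
Evidence: 5.22407e-06 + 0.000133777 + 0.00191045 + 0.00469819 = 0.00674764
Responsibility of Supplier D: 0.00469819 / 0.00674764 ≈ 0.696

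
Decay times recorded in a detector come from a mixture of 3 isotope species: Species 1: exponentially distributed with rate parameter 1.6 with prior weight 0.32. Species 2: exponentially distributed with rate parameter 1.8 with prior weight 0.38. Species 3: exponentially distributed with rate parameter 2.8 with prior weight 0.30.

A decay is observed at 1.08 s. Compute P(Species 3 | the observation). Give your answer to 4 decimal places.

By Bayes' theorem, P(k | x) = P(Z=k) f_k(x) / Σ_j P(Z=j) f_j(x).
Exponential densities:
  p_1 = 0.284223
  p_2 = 0.257635
  p_3 = 0.136098
Unnormalised posteriors:
  P(Z=1)·p_1 = 0.32 × 0.284223 = 0.0909513
  P(Z=2)·p_2 = 0.38 × 0.257635 = 0.0979011
  P(Z=3)·p_3 = 0.30 × 0.136098 = 0.0408294
Normaliser: 0.0909513 + 0.0979011 + 0.0408294 = 0.229682
P(Species 3 | the observation) ≈ 0.1778

0.1778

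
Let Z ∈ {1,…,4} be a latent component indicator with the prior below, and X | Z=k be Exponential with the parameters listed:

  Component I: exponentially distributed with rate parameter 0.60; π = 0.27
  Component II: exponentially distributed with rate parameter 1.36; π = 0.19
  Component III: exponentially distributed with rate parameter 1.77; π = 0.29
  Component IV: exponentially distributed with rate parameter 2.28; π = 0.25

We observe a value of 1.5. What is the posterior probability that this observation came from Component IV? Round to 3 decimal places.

Apply Bayes' rule: the posterior for each component is proportional to its prior times its likelihood at x.
Evaluate each component's likelihood at the observed value:
  L_I = 0.60·e^(−0.60·1.5) = 0.60·e^(−0.9000) = 0.243942
  L_II = 1.36·e^(−1.36·1.5) = 1.36·e^(−2.0400) = 0.176839
  L_III = 1.77·e^(−1.77·1.5) = 1.77·e^(−2.6550) = 0.124429
  L_IV = 2.28·e^(−2.28·1.5) = 2.28·e^(−3.4200) = 0.0745844
Multiply by the mixture weights:
  P(Z=I)·L_I = 0.27 × 0.243942 = 0.0658643
  P(Z=II)·L_II = 0.19 × 0.176839 = 0.0335994
  P(Z=III)·L_III = 0.29 × 0.124429 = 0.0360844
  P(Z=IV)·L_IV = 0.25 × 0.0745844 = 0.0186461
Normaliser: 0.0658643 + 0.0335994 + 0.0360844 + 0.0186461 = 0.154194
Responsibility of Component IV: 0.0186461 / 0.154194 ≈ 0.121

0.121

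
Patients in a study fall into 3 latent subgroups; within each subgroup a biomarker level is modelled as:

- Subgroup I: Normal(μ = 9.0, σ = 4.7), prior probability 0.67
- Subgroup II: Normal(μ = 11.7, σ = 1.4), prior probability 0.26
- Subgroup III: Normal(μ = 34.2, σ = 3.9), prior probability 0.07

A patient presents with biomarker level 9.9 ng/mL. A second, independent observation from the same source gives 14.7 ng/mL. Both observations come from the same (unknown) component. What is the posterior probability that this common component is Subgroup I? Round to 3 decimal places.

Posterior ∝ prior × likelihood, so P(k | x) ∝ π_k f_k(x); normalise over all components.
Since both observations come from the same component, the likelihood for component k is f_k(x₁)·f_k(x₂).
  f_I = [(1/(4.7·√(2π)))·exp(−(9.9−9.0)²/(2·4.7²)) = 0.084881·exp(-0.01833) = 0.0833393] × [0.0406848] = 0.00339064
  f_II = [(1/(1.4·√(2π)))·exp(−(9.9−11.7)²/(2·1.4²)) = 0.284959·exp(-0.82653) = 0.124688] × [0.0286865] = 0.00357686
  f_III = [(1/(3.9·√(2π)))·exp(−(9.9−34.2)²/(2·3.9²)) = 0.102293·exp(-19.41124) = 3.79883e-10] × [3.8121e-07] = 1.44815e-16
Weight by the priors:
  π_I·f_I = 0.67 × 0.00339064 = 0.00227173
  π_II·f_II = 0.26 × 0.00357686 = 0.000929983
  π_III·f_III = 0.07 × 1.44815e-16 = 1.01371e-17
Denominator: 0.00227173 + 0.000929983 + 1.01371e-17 = 0.00320171
P(Subgroup I | x₁, x₂) = 0.00227173 / 0.00320171 ≈ 0.710

0.710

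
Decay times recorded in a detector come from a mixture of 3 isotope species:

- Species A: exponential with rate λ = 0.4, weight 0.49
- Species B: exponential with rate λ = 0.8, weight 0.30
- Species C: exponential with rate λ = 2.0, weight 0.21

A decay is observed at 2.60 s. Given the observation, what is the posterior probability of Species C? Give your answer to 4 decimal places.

0.0228

By Bayes' theorem, P(k | x) = π_k f_k(x) / Σ_j π_j f_j(x).
Exponential densities:
  f_A = 0.141382
  f_B = 0.0999442
  f_C = 0.0110331
Weight by the priors:
  π_A·f_A = 0.49 × 0.141382 = 0.0692771
  π_B·f_B = 0.30 × 0.0999442 = 0.0299833
  π_C·f_C = 0.21 × 0.0110331 = 0.00231696
Normaliser: 0.0692771 + 0.0299833 + 0.00231696 = 0.101577
P(Species C | 2.60 s) ≈ 0.0228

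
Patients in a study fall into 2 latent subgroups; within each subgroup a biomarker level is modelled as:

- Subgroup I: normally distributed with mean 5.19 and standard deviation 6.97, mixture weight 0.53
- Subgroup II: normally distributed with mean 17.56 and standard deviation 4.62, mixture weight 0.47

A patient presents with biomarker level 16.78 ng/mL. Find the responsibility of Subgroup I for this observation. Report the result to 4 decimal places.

Posterior ∝ prior × likelihood, so P(k | x) ∝ P(Z=k) f_k(x); normalise over all components.
Component likelihoods at x = 16.78 ng/mL:
  f_I = (1/(6.97·√(2π)))·exp(−(16.78−5.19)²/(2·6.97²)) = 0.057237·exp(-1.38252) = 0.0143634
  f_II = (1/(4.62·√(2π)))·exp(−(16.78−17.56)²/(2·4.62²)) = 0.086351·exp(-0.01425) = 0.0851292
Weight by the priors:
  P(Z=I)·f_I = 0.53 × 0.0143634 = 0.00761259
  P(Z=II)·f_II = 0.47 × 0.0851292 = 0.0400107
Evidence: 0.00761259 + 0.0400107 = 0.0476233
P(Subgroup I | data) = 0.00761259 / 0.0476233 ≈ 0.1599

0.1599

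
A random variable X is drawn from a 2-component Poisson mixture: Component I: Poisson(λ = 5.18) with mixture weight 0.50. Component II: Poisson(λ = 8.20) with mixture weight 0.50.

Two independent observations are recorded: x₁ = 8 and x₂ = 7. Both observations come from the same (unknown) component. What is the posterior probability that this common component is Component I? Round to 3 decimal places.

0.299

P(component k | x) = P(Z=k)·f_k(x) / marginal(x), where marginal(x) = Σ_j P(Z=j)·f_j(x).
Since both observations come from the same component, the likelihood for component k is f_k(x₁)·f_k(x₂).
  f_I = [0.0723556] × [0.111746] = 0.00808546
  f_II = [0.139244] × [0.135848] = 0.0189159
Prior × likelihood for each component:
  P(Z=I)·f_I = 0.50 × 0.00808546 = 0.00404273
  P(Z=II)·f_II = 0.50 × 0.0189159 = 0.00945795
Denominator: 0.00404273 + 0.00945795 = 0.0135007
So the posterior for Component I is 0.00404273 / 0.0135007 ≈ 0.299.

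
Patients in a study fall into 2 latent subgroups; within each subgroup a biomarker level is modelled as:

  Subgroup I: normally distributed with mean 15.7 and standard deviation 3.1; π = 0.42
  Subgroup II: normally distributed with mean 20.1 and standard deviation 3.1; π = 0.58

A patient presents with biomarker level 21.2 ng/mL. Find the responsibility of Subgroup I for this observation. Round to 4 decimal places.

The responsibility of component k is P(Z=k) f_k(x) divided by Σ_j P(Z=j) f_j(x).
Component likelihoods at x = 21.2 ng/mL:
  L_I = (1/(3.1·√(2π)))·exp(−(21.2−15.7)²/(2·3.1²)) = 0.128691·exp(-1.57388) = 0.0266698
  L_II = (1/(3.1·√(2π)))·exp(−(21.2−20.1)²/(2·3.1²)) = 0.128691·exp(-0.06296) = 0.120839
Unnormalised posteriors:
  P(Z=I)·L_I = 0.42 × 0.0266698 = 0.0112013
  P(Z=II)·L_II = 0.58 × 0.120839 = 0.0700866
Sum: 0.0112013 + 0.0700866 = 0.081288
P(Subgroup I | the observation) = 0.0112013 / 0.081288 ≈ 0.1378

0.1378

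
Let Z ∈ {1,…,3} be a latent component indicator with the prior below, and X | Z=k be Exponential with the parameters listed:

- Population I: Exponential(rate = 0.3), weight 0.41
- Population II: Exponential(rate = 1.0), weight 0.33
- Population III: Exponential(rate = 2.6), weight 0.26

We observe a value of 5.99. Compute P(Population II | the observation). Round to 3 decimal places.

P(component k | x) = w_k·f_k(x) / marginal(x), where marginal(x) = Σ_j w_j·f_j(x).
Evaluate each component's likelihood at the observed value:
  f_I = 0.3·e^(−0.3·5.99) = 0.3·e^(−1.7970) = 0.0497387
  f_II = 1.0·e^(−1.0·5.99) = 1.0·e^(−5.9900) = 0.00250366
  f_III = 2.6·e^(−2.6·5.99) = 2.6·e^(−15.5740) = 4.47993e-07
Weight by the priors:
  w_I·f_I = 0.41 × 0.0497387 = 0.0203929
  w_II·f_II = 0.33 × 0.00250366 = 0.000826209
  w_III·f_III = 0.26 × 4.47993e-07 = 1.16478e-07
Denominator: 0.0203929 + 0.000826209 + 1.16478e-07 = 0.0212192
Responsibility of Population II: 0.000826209 / 0.0212192 ≈ 0.039

0.039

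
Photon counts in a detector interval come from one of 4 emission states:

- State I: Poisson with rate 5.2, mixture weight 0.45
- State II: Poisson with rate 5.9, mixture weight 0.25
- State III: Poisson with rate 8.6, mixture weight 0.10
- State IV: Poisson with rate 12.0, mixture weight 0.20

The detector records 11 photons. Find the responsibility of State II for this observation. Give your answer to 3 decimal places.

Apply Bayes' rule: the posterior for each component is proportional to its prior times its likelihood at x.
Poisson probabilities:
  p_I = 0.0103884
  p_II = 0.0206956
  p_III = 0.0877798
  p_IV = 0.114368
Prior × likelihood for each component:
  π_I·p_I = 0.45 × 0.0103884 = 0.00467479
  π_II·p_II = 0.25 × 0.0206956 = 0.00517391
  π_III·p_III = 0.10 × 0.0877798 = 0.00877798
  π_IV·p_IV = 0.20 × 0.114368 = 0.0228736
Denominator: 0.00467479 + 0.00517391 + 0.00877798 + 0.0228736 = 0.0415003
So the posterior for State II is 0.00517391 / 0.0415003 ≈ 0.125.

0.125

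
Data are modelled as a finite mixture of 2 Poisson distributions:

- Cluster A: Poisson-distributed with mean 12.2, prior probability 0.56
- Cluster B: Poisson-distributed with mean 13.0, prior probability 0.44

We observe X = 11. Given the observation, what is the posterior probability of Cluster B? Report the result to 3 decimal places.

0.415

The responsibility of component k is π_k f_k(x) divided by Σ_j π_j f_j(x).
Evaluate each component's likelihood at the observed value:
  L_A = e^(−12.2)·12.2^11/11! = 0.112308
  L_B = e^(−13.0)·13.0^11/11! = 0.101483
Prior × likelihood for each component:
  π_A·L_A = 0.56 × 0.112308 = 0.0628923
  π_B·L_B = 0.44 × 0.101483 = 0.0446525
Marginal: 0.0628923 + 0.0446525 = 0.107545
P(Cluster B | x) ≈ 0.415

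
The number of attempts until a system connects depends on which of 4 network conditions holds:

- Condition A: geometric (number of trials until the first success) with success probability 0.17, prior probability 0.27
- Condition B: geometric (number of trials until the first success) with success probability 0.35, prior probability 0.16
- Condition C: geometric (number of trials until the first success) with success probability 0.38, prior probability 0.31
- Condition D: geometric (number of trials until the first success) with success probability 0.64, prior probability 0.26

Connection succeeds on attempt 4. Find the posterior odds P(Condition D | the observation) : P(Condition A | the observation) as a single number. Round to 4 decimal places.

0.2958

The posterior odds equal the prior odds times the likelihood ratio: (P(Z=i)/P(Z=j))·(f_i(x)/f_j(x)).
Geometric probabilities:
  L_A = 0.0972038
  L_B = 0.0961188
  L_C = 0.0905646
  L_D = 0.0298598
0.00776356 / 0.026245 ≈ 0.2958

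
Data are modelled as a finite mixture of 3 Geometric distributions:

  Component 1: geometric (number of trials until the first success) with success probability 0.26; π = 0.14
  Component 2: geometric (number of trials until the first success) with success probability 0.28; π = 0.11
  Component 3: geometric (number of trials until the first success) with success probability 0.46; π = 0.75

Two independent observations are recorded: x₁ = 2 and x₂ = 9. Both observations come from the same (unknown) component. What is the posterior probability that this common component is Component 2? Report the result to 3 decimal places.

0.264

The responsibility of component k is w_k f_k(x) divided by Σ_j w_j f_j(x).
Since both observations come from the same component, the likelihood for component k is f_k(x₁)·f_k(x₂).
  p_1 = [0.1924] × [0.0233791] = 0.00449813
  p_2 = [0.2016] × [0.0202217] = 0.0040767
  p_3 = [0.2484] × [0.00332589] = 0.000826151
Unnormalised posteriors:
  w_1·p_1 = 0.14 × 0.00449813 = 0.000629738
  w_2·p_2 = 0.11 × 0.0040767 = 0.000448437
  w_3·p_3 = 0.75 × 0.000826151 = 0.000619613
Denominator: 0.000629738 + 0.000448437 + 0.000619613 = 0.00169779
P(Component 2 | x₁,x₂) = 0.000448437 / 0.00169779 ≈ 0.264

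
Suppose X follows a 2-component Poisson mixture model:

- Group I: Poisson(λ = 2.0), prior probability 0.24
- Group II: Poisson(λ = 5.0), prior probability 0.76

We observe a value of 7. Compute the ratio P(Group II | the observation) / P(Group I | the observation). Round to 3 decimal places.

Posterior odds = (π_i f_i(x)) / (π_j f_j(x)); the normalising sum cancels.
Evaluate each component's likelihood at the observed value:
  p_I = 0.00343709
  p_II = 0.104445
Odds = (0.76/0.24) × (0.104445/0.00343709) = 3.16667 × 30.3876 ≈ 96.227

96.227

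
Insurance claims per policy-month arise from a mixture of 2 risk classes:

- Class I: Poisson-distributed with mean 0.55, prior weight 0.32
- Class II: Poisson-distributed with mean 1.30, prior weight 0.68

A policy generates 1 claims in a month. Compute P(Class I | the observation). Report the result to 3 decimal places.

0.297

P(component k | x) = P(Z=k)·f_k(x) / marginal(x), where marginal(x) = Σ_j P(Z=j)·f_j(x).
Evaluate each component's likelihood at the observed value:
  p_I = 0.317322
  p_II = 0.354291
Unnormalised posteriors:
  P(Z=I)·p_I = 0.32 × 0.317322 = 0.101543
  P(Z=II)·p_II = 0.68 × 0.354291 = 0.240918
Evidence: 0.101543 + 0.240918 = 0.342461
P(Class I | the observation) = 0.101543 / 0.342461 ≈ 0.297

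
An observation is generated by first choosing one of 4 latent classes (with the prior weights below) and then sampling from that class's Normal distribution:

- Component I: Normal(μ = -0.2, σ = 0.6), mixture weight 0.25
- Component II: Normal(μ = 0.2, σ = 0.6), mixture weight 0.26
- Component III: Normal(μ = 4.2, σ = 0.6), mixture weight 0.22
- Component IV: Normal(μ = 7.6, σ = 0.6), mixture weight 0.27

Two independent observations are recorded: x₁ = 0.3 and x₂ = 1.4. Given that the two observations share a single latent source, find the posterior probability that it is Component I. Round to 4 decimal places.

0.1270

Apply Bayes' rule: the posterior for each component is proportional to its prior times its likelihood at x.
Since both observations come from the same component, the likelihood for component k is f_k(x₁)·f_k(x₂).
  L_I = [(1/(0.6·√(2π)))·exp(−(0.3−-0.2)²/(2·0.6²)) = 0.664904·exp(-0.34722) = 0.469853] × [0.0189933] = 0.00892407
  L_II = [(1/(0.6·√(2π)))·exp(−(0.3−0.2)²/(2·0.6²)) = 0.664904·exp(-0.01389) = 0.655733] × [0.0899849] = 0.0590061
  L_III = [(1/(0.6·√(2π)))·exp(−(0.3−4.2)²/(2·0.6²)) = 0.664904·exp(-21.12500) = 4.44926e-10] × [1.24101e-05] = 5.52157e-15
  L_IV = [(1/(0.6·√(2π)))·exp(−(0.3−7.6)²/(2·0.6²)) = 0.664904·exp(-74.01389) = 4.77458e-33] × [4.32772e-24] = 2.0663e-56
Unnormalised posteriors:
  π_I·L_I = 0.25 × 0.00892407 = 0.00223102
  π_II·L_II = 0.26 × 0.0590061 = 0.0153416
  π_III·L_III = 0.22 × 5.52157e-15 = 1.21474e-15
  π_IV·L_IV = 0.27 × 2.0663e-56 = 5.57902e-57
Normaliser: 0.00223102 + 0.0153416 + 1.21474e-15 + 5.57902e-57 = 0.0175726
P(Component I | data) ≈ 0.1270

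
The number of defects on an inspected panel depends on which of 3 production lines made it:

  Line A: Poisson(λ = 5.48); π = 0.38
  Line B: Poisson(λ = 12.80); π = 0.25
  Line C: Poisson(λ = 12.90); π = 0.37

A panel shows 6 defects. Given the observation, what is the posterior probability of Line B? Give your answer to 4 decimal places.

The responsibility of component k is P(Z=k) f_k(x) divided by Σ_j P(Z=j) f_j(x).
Component likelihoods at x = 6 defects:
  p_A = 0.156826
  p_B = 0.0168639
  p_C = 0.0159885
Prior × likelihood for each component:
  P(Z=A)·p_A = 0.38 × 0.156826 = 0.0595937
  P(Z=B)·p_B = 0.25 × 0.0168639 = 0.00421597
  P(Z=C)·p_C = 0.37 × 0.0159885 = 0.00591573
Sum: 0.0595937 + 0.00421597 + 0.00591573 = 0.0697255
P(Line B | the observation) ≈ 0.0605

0.0605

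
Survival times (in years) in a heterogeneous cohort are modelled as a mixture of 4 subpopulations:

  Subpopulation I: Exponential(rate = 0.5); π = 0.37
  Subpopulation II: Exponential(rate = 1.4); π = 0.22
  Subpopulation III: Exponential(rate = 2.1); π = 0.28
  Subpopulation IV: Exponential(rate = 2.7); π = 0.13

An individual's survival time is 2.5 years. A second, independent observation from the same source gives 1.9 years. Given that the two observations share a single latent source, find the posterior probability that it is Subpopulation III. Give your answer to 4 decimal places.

P(component k | x) = P(Z=k)·f_k(x) / marginal(x), where marginal(x) = Σ_j P(Z=j)·f_j(x).
Since both observations come from the same component, the likelihood for component k is f_k(x₁)·f_k(x₂).
  p_I = [0.5·e^(−0.5·2.5) = 0.5·e^(−1.2500) = 0.143252] × [0.193371] = 0.0277008
  p_II = [1.4·e^(−1.4·2.5) = 1.4·e^(−3.5000) = 0.0422763] × [0.0979275] = 0.00414002
  p_III = [2.1·e^(−2.1·2.5) = 2.1·e^(−5.2500) = 0.0110198] × [0.0388494] = 0.000428112
  p_IV = [2.7·e^(−2.7·2.5) = 2.7·e^(−6.7500) = 0.00316137] × [0.0159747] = 5.05021e-05
Weight by the priors:
  P(Z=I)·p_I = 0.37 × 0.0277008 = 0.0102493
  P(Z=II)·p_II = 0.22 × 0.00414002 = 0.000910804
  P(Z=III)·p_III = 0.28 × 0.000428112 = 0.000119871
  P(Z=IV)·p_IV = 0.13 × 5.05021e-05 = 6.56527e-06
Marginal: 0.0102493 + 0.000910804 + 0.000119871 + 6.56527e-06 = 0.0112865
So the posterior for Subpopulation III is 0.000119871 / 0.0112865 ≈ 0.0106.

0.0106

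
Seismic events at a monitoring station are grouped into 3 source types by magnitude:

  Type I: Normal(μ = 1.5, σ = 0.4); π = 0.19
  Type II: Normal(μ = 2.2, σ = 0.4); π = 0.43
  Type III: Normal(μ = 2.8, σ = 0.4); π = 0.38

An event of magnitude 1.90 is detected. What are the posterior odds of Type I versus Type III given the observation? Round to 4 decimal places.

The posterior odds equal the prior odds times the likelihood ratio: (P(Z=i)/P(Z=j))·(f_i(x)/f_j(x)).
Evaluate each component's likelihood at the observed value:
  p_I = 0.604927
  p_II = 0.752844
  p_III = 0.0793491
0.114936 / 0.0301527 ≈ 3.8118

3.8118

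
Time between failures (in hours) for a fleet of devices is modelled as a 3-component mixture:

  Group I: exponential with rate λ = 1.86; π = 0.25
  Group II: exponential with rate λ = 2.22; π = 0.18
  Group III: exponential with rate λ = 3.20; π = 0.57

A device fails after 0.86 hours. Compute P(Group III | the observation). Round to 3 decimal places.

The responsibility of component k is P(Z=k) f_k(x) divided by Σ_j P(Z=j) f_j(x).
Evaluate each component's likelihood at the observed value:
  L_I = 0.375678
  L_II = 0.329002
  L_III = 0.20416
Multiply by the mixture weights:
  P(Z=I)·L_I = 0.25 × 0.375678 = 0.0939194
  P(Z=II)·L_II = 0.18 × 0.329002 = 0.0592203
  P(Z=III)·L_III = 0.57 × 0.20416 = 0.116371
Denominator: 0.0939194 + 0.0592203 + 0.116371 = 0.269511
Responsibility of Group III: 0.116371 / 0.269511 ≈ 0.432

0.432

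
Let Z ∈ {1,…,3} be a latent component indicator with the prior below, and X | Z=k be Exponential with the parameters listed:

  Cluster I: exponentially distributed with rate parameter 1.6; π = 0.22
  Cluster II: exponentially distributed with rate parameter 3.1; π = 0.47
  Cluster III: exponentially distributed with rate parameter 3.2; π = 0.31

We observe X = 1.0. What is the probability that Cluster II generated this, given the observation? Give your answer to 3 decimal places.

0.371

P(component k | x) = P(Z=k)·f_k(x) / marginal(x), where marginal(x) = Σ_j P(Z=j)·f_j(x).
Evaluate each component's likelihood at the observed value:
  p_I = 0.323034
  p_II = 0.139653
  p_III = 0.130439
Prior × likelihood for each component:
  P(Z=I)·p_I = 0.22 × 0.323034 = 0.0710676
  P(Z=II)·p_II = 0.47 × 0.139653 = 0.0656367
  P(Z=III)·p_III = 0.31 × 0.130439 = 0.0404361
Marginal: 0.0710676 + 0.0656367 + 0.0404361 = 0.17714
So the posterior for Cluster II is 0.0656367 / 0.17714 ≈ 0.371.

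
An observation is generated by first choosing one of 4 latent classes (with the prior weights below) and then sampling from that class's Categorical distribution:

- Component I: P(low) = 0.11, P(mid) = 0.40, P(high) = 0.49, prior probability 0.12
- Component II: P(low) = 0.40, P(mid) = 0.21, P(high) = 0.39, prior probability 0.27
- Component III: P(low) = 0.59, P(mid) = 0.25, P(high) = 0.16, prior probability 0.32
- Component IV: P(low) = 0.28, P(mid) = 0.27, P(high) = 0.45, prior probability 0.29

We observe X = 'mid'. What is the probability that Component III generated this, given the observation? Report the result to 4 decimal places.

Apply Bayes' rule: the posterior for each component is proportional to its prior times its likelihood at x.
Component likelihoods at x = 'mid':
  p_I = P(mid | comp) = 0.40
  p_II = P(mid | comp) = 0.21
  p_III = P(mid | comp) = 0.25
  p_IV = P(mid | comp) = 0.27
Prior × likelihood for each component:
  w_I·p_I = 0.12 × 0.4 = 0.048
  w_II·p_II = 0.27 × 0.21 = 0.0567
  w_III·p_III = 0.32 × 0.25 = 0.08
  w_IV·p_IV = 0.29 × 0.27 = 0.0783
Denominator: 0.048 + 0.0567 + 0.08 + 0.0783 = 0.263
P(Component III | x) ≈ 0.3042

0.3042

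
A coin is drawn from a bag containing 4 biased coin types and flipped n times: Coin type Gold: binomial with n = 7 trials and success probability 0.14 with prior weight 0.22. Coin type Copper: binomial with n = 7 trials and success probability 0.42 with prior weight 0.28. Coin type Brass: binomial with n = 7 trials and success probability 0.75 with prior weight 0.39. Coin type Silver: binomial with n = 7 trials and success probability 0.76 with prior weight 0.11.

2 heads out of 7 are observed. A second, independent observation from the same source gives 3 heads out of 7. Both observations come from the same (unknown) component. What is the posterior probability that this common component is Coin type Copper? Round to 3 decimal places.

0.887

P(component k | x) = P(Z=k)·f_k(x) / marginal(x), where marginal(x) = Σ_j P(Z=j)·f_j(x).
Since both observations come from the same component, the likelihood for component k is f_k(x₁)·f_k(x₂).
  f_Gold = [C(7,2)·0.14^2·0.86^5 = 21·0.0196·0.470427 = 0.193628] × [0.0525347] = 0.0101722
  f_Copper = [C(7,2)·0.42^2·0.58^5 = 21·0.1764·0.0656357 = 0.243141] × [0.293446] = 0.0713486
  f_Brass = [C(7,2)·0.75^2·0.25^5 = 21·0.5625·0.000976562 = 0.0115356] × [0.0576782] = 0.000665355
  f_Silver = [C(7,2)·0.76^2·0.24^5 = 21·0.5776·0.000796262 = 0.00965834] × [0.0509746] = 0.00049233
Multiply by the mixture weights:
  P(Z=Gold)·f_Gold = 0.22 × 0.0101722 = 0.00223788
  P(Z=Copper)·f_Copper = 0.28 × 0.0713486 = 0.0199776
  P(Z=Brass)·f_Brass = 0.39 × 0.000665355 = 0.000259489
  P(Z=Silver)·f_Silver = 0.11 × 0.00049233 = 5.41563e-05
Denominator: 0.00223788 + 0.0199776 + 0.000259489 + 5.41563e-05 = 0.0225291
P(Coin type Copper | x₁, x₂) ≈ 0.887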